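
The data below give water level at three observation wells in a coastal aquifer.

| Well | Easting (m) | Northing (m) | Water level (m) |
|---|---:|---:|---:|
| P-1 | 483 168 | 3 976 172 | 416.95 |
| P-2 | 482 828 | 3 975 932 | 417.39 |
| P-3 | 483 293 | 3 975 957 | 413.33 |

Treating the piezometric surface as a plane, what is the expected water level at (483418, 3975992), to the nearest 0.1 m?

412.6 m

Differences from P-1: to P-2 (Δx, Δy, Δh) = (-340, -240, +0.44); to P-3 = (125, -215, -3.62).
Determinant of the coordinate differences = (-340)·(-215) − 125·(-240) = 103100.
∂h/∂x = [(+0.44)·(-215) − (-3.62)·(-240)] / 103100 = -0.009344
∂h/∂y = [(-340)·(-3.62) − 125·(+0.44)] / 103100 = +0.01140
h(483418, 3975992) = 416.95 + (-0.009344)·(250) + (+0.01140)·(-180) = 416.95 -2.336 -2.053 = 412.561 m.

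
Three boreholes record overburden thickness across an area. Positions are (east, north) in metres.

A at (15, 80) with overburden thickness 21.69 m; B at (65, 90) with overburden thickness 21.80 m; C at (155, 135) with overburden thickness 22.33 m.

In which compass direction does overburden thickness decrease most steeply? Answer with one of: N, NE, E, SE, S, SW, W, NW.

Differences from A: to B (Δx, Δy, Δh) = (50, 10, +0.11); to C = (140, 55, +0.64).
Determinant of the coordinate differences = 50·55 − 140·10 = 1350.
∂d/∂x = [(+0.11)·55 − (+0.64)·10] / 1350 = -0.0002593
∂d/∂y = [50·(+0.64) − 140·(+0.11)] / 1350 = +0.01230
Steepest decrease is along −∇f = (+0.0002593 E, -0.01230 N) → south.

S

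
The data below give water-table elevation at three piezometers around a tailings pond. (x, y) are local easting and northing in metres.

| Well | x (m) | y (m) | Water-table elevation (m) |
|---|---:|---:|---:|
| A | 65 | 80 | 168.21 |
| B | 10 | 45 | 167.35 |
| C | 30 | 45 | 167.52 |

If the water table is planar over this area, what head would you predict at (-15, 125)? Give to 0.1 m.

168.0 m

With h = a·x + b·y + c and A as origin, the differences give:
  (-55)·a + (-35)·b = -0.86
  (-35)·a + (-35)·b = -0.69
Eliminate b (×(-35) and ×(-35), subtract): 700·a = 5.950 → a = ∂h/∂x = +0.008500
Back-substitute: b = ∂h/∂y = +0.01121.
h(-15, 125) = 168.21 + (+0.008500)·(-80) + (+0.01121)·(45) = 168.21 -0.680 +0.505 = 168.035 m.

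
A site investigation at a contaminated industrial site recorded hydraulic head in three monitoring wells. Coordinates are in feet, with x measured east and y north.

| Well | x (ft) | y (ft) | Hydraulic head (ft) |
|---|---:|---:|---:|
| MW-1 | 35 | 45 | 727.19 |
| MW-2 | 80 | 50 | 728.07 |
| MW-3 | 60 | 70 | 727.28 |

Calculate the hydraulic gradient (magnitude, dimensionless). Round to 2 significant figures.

Differences from MW-1: to MW-2 (Δx, Δy, Δh) = (45, 5, +0.88); to MW-3 = (25, 25, +0.09).
Determinant of the coordinate differences = 45·25 − 25·5 = 1000.
∂h/∂x = [(+0.88)·25 − (+0.09)·5] / 1000 = +0.02155
∂h/∂y = [45·(+0.09) − 25·(+0.88)] / 1000 = -0.01795
|∇h| = √(0.02155² + -0.01795²) = 0.02805

0.028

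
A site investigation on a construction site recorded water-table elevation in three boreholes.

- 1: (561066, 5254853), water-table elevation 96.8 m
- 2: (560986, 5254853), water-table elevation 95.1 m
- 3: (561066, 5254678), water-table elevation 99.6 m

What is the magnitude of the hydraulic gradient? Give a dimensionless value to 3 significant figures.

0.0266

∂h/∂x = (95.1 − 96.8) / (560986 − 561066) = +0.02125
∂h/∂y = (99.6 − 96.8) / (5254678 − 5254853) = -0.01600
|∇h| = √(0.02125² + -0.01600²) = 0.0266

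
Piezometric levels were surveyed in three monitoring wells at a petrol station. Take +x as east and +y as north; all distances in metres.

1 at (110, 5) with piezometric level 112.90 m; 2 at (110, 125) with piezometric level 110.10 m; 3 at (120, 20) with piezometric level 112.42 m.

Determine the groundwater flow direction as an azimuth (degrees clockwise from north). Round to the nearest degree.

With h = a·x + b·y + c and 1 as origin, the differences give:
  0·a + 120·b = -2.80
  10·a + 15·b = -0.48
Eliminate b (×15 and ×120, subtract): -1200·a = 15.600 → a = ∂h/∂x = -0.01300
Back-substitute: b = ∂h/∂y = -0.02333.
Flow direction (−∇h) has components (+0.01300 E, +0.02333 N).
Azimuth = atan2(E, N) = atan2(+0.01300, +0.02333) = 29.1° ≈ 029°.

029°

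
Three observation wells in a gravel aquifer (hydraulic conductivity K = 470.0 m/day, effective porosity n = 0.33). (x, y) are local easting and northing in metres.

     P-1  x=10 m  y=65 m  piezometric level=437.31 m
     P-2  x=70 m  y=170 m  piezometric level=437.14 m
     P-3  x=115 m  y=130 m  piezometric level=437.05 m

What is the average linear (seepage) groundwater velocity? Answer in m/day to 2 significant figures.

With h = a·x + b·y + c and P-1 as origin, the differences give:
  60·a + 105·b = -0.17
  105·a + 65·b = -0.26
Eliminate b (×65 and ×105, subtract): -7125·a = 16.250 → a = ∂h/∂x = -0.002281
Back-substitute: b = ∂h/∂y = -0.0003158.
|∇h| = √(-0.002281² + -0.0003158²) = 0.002303
Seepage velocity v = K·i/n = 470.0 × 0.002303 / 0.33 = 3.28 m/day.

3.3 m/day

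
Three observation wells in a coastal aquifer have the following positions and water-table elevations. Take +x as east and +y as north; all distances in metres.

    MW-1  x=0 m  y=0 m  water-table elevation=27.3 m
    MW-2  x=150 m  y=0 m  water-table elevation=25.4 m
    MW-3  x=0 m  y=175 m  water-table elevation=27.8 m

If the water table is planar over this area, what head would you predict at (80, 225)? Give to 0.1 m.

26.9 m

∂h/∂x = (25.4 − 27.3) / (150 − 0) = -0.01267
∂h/∂y = (27.8 − 27.3) / (175 − 0) = +0.002857
h(80, 225) = 27.3 + (-0.01267)·(80) + (+0.002857)·(225) = 27.3 -1.013 +0.643 = 26.930 m.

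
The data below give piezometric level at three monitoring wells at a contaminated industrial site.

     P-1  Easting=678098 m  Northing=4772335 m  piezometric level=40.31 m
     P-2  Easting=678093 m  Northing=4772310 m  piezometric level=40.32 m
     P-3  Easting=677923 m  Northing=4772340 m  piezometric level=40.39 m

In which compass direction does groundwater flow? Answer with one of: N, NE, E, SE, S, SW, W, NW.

With h = a·x + b·y + c and P-1 as origin, the differences give:
  (-5)·a + (-25)·b = +0.01
  (-175)·a + 5·b = +0.08
Eliminate b (×5 and ×(-25), subtract): -4400·a = 2.050 → a = ∂h/∂x = -0.0004659
Back-substitute: b = ∂h/∂y = -0.0003068.
Flow = −∇h = (+0.0004659 east, +0.0003068 north), which points northeast.

NE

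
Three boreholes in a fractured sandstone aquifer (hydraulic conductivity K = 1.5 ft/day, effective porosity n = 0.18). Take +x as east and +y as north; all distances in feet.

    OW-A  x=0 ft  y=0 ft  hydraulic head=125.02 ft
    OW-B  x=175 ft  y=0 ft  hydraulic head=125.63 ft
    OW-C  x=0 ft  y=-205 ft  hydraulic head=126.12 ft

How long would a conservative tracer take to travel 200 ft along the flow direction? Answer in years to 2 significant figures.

10 years

∂h/∂x = (125.63 − 125.02) / (175 − 0) = +0.003486
∂h/∂y = (126.12 − 125.02) / (-205 − 0) = -0.005366
|∇h| = √(0.003486² + -0.005366²) = 0.006399
Seepage velocity v = K·i/n = 1.5 × 0.006399 / 0.18 = 0.05332 ft/day.
t = 200 / 0.05332 = 3751 days = 10.3 years.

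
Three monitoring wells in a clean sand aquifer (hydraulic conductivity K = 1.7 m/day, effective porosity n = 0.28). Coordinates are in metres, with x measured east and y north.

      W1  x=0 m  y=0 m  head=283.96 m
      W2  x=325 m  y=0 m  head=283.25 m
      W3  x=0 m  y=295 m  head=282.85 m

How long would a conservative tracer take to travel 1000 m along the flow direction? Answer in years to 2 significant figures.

∂h/∂x = (283.25 − 283.96) / (325 − 0) = -0.002185
∂h/∂y = (282.85 − 283.96) / (295 − 0) = -0.003763
|∇h| = √(-0.002185² + -0.003763²) = 0.004351
Seepage velocity v = K·i/n = 1.7 × 0.004351 / 0.28 = 0.02642 m/day.
t = 1000 / 0.02642 = 3.785e+04 days = 104 years.

100 years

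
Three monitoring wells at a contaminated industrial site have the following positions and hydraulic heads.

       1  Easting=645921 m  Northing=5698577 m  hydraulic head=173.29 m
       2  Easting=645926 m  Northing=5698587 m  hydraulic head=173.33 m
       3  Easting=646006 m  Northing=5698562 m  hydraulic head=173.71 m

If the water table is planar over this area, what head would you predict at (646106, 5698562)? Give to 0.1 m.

174.2 m

Taking 1 as reference: 2−1 = (5, 10, +0.04); 3−1 = (85, -15, +0.42).
Solve a·Δx + b·Δy = Δh: det = 5·(-15) − 85·10 = -925.
∂h/∂x = [(+0.04)·(-15) − (+0.42)·10] / -925 = +0.005189
∂h/∂y = [5·(+0.42) − 85·(+0.04)] / -925 = +0.001405
h(646106, 5698562) = 173.29 + (+0.005189)·(185) + (+0.001405)·(-15) = 173.29 +0.960 -0.021 = 174.229 m.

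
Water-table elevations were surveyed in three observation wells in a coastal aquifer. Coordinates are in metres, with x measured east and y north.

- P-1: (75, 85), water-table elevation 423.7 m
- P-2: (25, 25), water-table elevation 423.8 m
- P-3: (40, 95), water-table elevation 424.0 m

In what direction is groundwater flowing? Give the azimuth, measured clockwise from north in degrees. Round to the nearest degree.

Three-point gradient (reference P-1): Δ to P-2 = (-50, -60, +0.1), Δ to P-3 = (-35, 10, +0.3).
∂h/∂x = -0.007308, ∂h/∂y = +0.004423 (det = -2600).
Flow direction (−∇h) has components (+0.007308 E, -0.004423 N).
Azimuth = atan2(E, N) = atan2(+0.007308, -0.004423) = 121.2° ≈ 121°.

121°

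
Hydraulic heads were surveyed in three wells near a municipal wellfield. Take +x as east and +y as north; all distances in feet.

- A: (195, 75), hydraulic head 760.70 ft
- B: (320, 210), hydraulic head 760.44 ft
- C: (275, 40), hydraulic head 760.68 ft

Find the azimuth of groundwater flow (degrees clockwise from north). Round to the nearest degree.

Differences from A: to B (Δx, Δy, Δh) = (125, 135, -0.26); to C = (80, -35, -0.02).
Determinant of the coordinate differences = 125·(-35) − 80·135 = -15175.
∂h/∂x = [(-0.26)·(-35) − (-0.02)·135] / -15175 = -0.0007776
∂h/∂y = [125·(-0.02) − 80·(-0.26)] / -15175 = -0.001206
Flow direction (−∇h) has components (+0.0007776 E, +0.001206 N).
Azimuth = atan2(E, N) = atan2(+0.0007776, +0.001206) = 32.8° ≈ 033°.

033°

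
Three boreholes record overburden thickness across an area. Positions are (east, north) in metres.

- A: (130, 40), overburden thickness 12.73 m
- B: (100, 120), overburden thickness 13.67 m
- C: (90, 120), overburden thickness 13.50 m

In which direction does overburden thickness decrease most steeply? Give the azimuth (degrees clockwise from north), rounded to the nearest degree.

With d = a·x + b·y + c and A as origin, the differences give:
  (-30)·a + 80·b = +0.94
  (-40)·a + 80·b = +0.77
Eliminate b (×80 and ×80, subtract): 800·a = 13.600 → a = ∂d/∂x = +0.01700
Back-substitute: b = ∂d/∂y = +0.01812.
Steepest decrease is along −∇f: components (-0.01700 E, -0.01812 N).
Azimuth = atan2(-0.01700, -0.01812) = 223.2° ≈ 223°.

223°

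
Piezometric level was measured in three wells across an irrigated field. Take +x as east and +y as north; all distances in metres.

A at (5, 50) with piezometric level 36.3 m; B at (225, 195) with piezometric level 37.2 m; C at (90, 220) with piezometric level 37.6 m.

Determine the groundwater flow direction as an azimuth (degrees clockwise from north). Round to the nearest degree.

170°

Differences from A: to B (Δx, Δy, Δh) = (220, 145, +0.9); to C = (85, 170, +1.3).
Solve a·Δx + b·Δy = Δh: det = 220·170 − 85·145 = 25075.
∂h/∂x = [(+0.9)·170 − (+1.3)·145] / 25075 = -0.001416
∂h/∂y = [220·(+1.3) − 85·(+0.9)] / 25075 = +0.008355
Flow direction (−∇h) has components (+0.001416 E, -0.008355 N).
Azimuth = atan2(E, N) = atan2(+0.001416, -0.008355) = 170.4° ≈ 170°.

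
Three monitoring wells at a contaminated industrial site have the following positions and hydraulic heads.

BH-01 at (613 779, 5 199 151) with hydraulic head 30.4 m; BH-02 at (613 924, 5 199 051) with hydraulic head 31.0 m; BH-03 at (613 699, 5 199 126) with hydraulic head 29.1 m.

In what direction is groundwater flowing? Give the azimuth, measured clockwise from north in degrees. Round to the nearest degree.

Three-point gradient (reference BH-01): Δ to BH-02 = (145, -100, +0.6), Δ to BH-03 = (-80, -25, -1.3).
∂h/∂x = +0.01247, ∂h/∂y = +0.01209 (det = -11625).
Flow direction (−∇h) has components (-0.01247 E, -0.01209 N).
Azimuth = atan2(E, N) = atan2(-0.01247, -0.01209) = 225.9° ≈ 226°.

226°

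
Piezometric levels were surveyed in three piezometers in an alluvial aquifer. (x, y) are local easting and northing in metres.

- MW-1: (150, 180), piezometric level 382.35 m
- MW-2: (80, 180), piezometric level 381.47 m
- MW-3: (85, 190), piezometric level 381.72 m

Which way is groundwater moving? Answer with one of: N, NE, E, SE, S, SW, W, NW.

SW

Three-point gradient (reference MW-1): Δ to MW-2 = (-70, 0, -0.88), Δ to MW-3 = (-65, 10, -0.63).
∂h/∂x = +0.01257, ∂h/∂y = +0.01871 (det = -700).
Flow = −∇h = (-0.01257 east, -0.01871 north), which points southwest.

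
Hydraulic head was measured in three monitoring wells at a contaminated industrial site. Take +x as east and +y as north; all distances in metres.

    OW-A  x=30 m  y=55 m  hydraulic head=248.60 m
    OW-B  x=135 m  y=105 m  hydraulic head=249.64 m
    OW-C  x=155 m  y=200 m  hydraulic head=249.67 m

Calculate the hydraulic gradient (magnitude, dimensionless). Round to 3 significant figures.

0.0110

With h = a·x + b·y + c and OW-A as origin, the differences give:
  105·a + 50·b = +1.04
  125·a + 145·b = +1.07
Eliminate b (×145 and ×50, subtract): 8975·a = 97.300 → a = ∂h/∂x = +0.01084
Back-substitute: b = ∂h/∂y = -0.001967.
|∇h| = √(0.01084² + -0.001967²) = 0.01102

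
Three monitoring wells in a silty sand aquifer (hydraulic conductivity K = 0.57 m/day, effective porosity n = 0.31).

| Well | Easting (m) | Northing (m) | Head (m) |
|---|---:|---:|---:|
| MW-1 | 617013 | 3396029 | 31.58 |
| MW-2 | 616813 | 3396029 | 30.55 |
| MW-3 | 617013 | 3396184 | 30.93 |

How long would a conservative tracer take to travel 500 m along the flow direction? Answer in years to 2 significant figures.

∂h/∂x = (30.55 − 31.58) / (616813 − 617013) = +0.005150
∂h/∂y = (30.93 − 31.58) / (3396184 − 3396029) = -0.004194
|∇h| = √(0.005150² + -0.004194²) = 0.006642
Seepage velocity v = K·i/n = 0.57 × 0.006642 / 0.31 = 0.01221 m/day.
t = 500 / 0.01221 = 4.095e+04 days = 112 years.

110 years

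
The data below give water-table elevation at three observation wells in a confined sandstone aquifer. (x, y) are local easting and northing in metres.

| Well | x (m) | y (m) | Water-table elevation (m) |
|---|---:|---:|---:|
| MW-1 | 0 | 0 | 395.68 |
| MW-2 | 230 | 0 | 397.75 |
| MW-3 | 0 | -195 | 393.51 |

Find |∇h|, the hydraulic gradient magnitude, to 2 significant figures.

∂h/∂x = (397.75 − 395.68) / (230 − 0) = +0.009000
∂h/∂y = (393.51 − 395.68) / (-195 − 0) = +0.01113
|∇h| = √(0.009000² + 0.01113²) = 0.01431

0.014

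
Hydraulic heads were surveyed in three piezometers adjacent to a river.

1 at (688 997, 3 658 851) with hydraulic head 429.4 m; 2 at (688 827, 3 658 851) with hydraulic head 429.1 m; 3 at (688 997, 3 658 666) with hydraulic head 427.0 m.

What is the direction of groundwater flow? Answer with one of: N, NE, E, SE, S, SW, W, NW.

∂h/∂x = (429.1 − 429.4) / (688827 − 688997) = +0.001765
∂h/∂y = (427.0 − 429.4) / (3658666 − 3658851) = +0.01297
Flow = −∇h = (-0.001765 east, -0.01297 north), which points south.

S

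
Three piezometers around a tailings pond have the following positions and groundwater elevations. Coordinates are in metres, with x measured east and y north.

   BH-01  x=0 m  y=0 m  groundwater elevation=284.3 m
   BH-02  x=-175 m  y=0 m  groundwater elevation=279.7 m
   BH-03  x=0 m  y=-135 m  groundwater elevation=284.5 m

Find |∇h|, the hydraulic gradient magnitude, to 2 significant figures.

0.026

∂h/∂x = (279.7 − 284.3) / (-175 − 0) = +0.02629
∂h/∂y = (284.5 − 284.3) / (-135 − 0) = -0.001481
|∇h| = √(0.02629² + -0.001481²) = 0.02633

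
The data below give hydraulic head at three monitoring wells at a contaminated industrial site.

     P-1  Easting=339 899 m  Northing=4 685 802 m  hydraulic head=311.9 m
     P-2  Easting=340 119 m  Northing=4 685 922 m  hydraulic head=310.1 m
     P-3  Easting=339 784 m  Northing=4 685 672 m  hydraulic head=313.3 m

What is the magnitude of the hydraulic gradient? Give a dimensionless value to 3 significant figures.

0.00815

Differences from P-1: to P-2 (Δx, Δy, Δh) = (220, 120, -1.8); to P-3 = (-115, -130, +1.4).
Determinant of the coordinate differences = 220·(-130) − (-115)·120 = -14800.
∂h/∂x = [(-1.8)·(-130) − (+1.4)·120] / -14800 = -0.004459
∂h/∂y = [220·(+1.4) − (-115)·(-1.8)] / -14800 = -0.006824
|∇h| = √(-0.004459² + -0.006824²) = 0.008152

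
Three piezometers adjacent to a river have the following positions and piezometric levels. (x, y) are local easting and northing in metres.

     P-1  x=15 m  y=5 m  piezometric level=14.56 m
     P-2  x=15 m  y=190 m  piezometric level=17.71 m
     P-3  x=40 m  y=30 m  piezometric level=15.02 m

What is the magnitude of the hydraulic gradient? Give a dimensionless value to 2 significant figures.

0.017

With h = a·x + b·y + c and P-1 as origin, the differences give:
  0·a + 185·b = +3.15
  25·a + 25·b = +0.46
Eliminate b (×25 and ×185, subtract): -4625·a = -6.350 → a = ∂h/∂x = +0.001373
Back-substitute: b = ∂h/∂y = +0.01703.
|∇h| = √(0.001373² + 0.01703²) = 0.01709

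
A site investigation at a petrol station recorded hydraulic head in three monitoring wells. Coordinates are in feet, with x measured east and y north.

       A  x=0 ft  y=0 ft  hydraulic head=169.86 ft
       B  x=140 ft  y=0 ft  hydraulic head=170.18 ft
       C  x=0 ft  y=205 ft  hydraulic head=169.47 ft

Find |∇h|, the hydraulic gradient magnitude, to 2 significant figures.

0.0030

∂h/∂x = (170.18 − 169.86) / (140 − 0) = +0.002286
∂h/∂y = (169.47 − 169.86) / (205 − 0) = -0.001902
|∇h| = √(0.002286² + -0.001902²) = 0.002974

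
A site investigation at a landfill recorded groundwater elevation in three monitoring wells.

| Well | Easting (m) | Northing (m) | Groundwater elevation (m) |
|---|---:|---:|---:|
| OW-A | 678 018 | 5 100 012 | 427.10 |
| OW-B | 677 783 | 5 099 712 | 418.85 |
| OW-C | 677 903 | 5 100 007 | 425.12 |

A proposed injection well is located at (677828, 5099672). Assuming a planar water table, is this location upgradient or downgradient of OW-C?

downgradient

Three-point gradient (reference OW-A): Δ to OW-B = (-235, -300, -8.25), Δ to OW-C = (-115, -5, -1.98).
∂h/∂x = +0.01659, ∂h/∂y = +0.01451 (det = -33325).
Head at (677828, 5099672) = 427.10 + (+0.01659)·(-190) + (+0.01451)·(-340) = 419.02 m.
That is lower than the 425.12 m at OW-C, so the point is downgradient.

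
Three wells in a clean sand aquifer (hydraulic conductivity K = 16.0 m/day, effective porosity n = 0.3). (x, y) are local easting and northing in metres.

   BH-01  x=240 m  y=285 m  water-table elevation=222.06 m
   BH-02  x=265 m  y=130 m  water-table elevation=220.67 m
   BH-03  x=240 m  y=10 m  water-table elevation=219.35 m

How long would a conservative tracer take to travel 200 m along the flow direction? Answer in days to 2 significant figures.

Taking BH-01 as reference: BH-02−BH-01 = (25, -155, -1.39); BH-03−BH-01 = (0, -275, -2.71).
Determinant of the coordinate differences = 25·(-275) − 0·(-155) = -6875.
∂h/∂x = [(-1.39)·(-275) − (-2.71)·(-155)] / -6875 = +0.005498
∂h/∂y = [25·(-2.71) − 0·(-1.39)] / -6875 = +0.009855
|∇h| = √(0.005498² + 0.009855²) = 0.01128
Seepage velocity v = K·i/n = 16.0 × 0.01128 / 0.3 = 0.6016 m/day.
t = 200 / 0.6016 = 332.4 days.

330 days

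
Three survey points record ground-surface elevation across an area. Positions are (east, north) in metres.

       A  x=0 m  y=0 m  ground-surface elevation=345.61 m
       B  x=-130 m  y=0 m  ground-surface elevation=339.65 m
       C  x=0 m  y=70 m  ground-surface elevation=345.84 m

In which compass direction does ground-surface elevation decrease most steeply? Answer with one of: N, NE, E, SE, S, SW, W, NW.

W

∂z/∂x = (339.65 − 345.61) / (-130 − 0) = +0.04585
∂z/∂y = (345.84 − 345.61) / (70 − 0) = +0.003286
Steepest decrease is along −∇f = (-0.04585 E, -0.003286 N) → west.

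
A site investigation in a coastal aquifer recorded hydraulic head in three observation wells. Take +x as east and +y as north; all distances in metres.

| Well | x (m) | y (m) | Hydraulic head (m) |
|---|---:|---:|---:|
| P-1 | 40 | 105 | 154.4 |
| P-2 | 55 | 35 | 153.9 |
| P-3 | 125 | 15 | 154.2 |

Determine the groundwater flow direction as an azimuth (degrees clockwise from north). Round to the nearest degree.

With h = a·x + b·y + c and P-1 as origin, the differences give:
  15·a + (-70)·b = -0.5
  85·a + (-90)·b = -0.2
Eliminate b (×(-90) and ×(-70), subtract): 4600·a = 31.00 → a = ∂h/∂x = +0.006739
Back-substitute: b = ∂h/∂y = +0.008587.
Flow direction (−∇h) has components (-0.006739 E, -0.008587 N).
Azimuth = atan2(E, N) = atan2(-0.006739, -0.008587) = 218.1° ≈ 218°.

218°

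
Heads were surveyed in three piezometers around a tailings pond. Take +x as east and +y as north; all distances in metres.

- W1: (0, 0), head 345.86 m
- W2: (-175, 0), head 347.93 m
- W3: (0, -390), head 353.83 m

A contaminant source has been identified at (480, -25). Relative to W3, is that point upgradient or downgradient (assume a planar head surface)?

downgradient

∂h/∂x = (347.93 − 345.86) / (-175 − 0) = -0.01183
∂h/∂y = (353.83 − 345.86) / (-390 − 0) = -0.02044
Head at (480, -25) = 345.86 + (-0.01183)·(480) + (-0.02044)·(-25) = 340.69 m.
That is lower than the 353.83 m at W3, so the point is downgradient.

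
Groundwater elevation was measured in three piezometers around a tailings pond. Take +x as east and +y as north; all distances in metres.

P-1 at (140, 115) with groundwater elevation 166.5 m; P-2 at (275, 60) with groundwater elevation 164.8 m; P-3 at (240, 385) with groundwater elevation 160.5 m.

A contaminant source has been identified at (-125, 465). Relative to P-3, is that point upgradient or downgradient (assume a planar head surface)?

upgradient

Taking P-1 as reference: P-2−P-1 = (135, -55, -1.7); P-3−P-1 = (100, 270, -6.0).
Determinant of the coordinate differences = 135·270 − 100·(-55) = 41950.
∂h/∂x = [(-1.7)·270 − (-6.0)·(-55)] / 41950 = -0.01881
∂h/∂y = [135·(-6.0) − 100·(-1.7)] / 41950 = -0.01526
Head at (-125, 465) = 166.5 + (-0.01881)·(-265) + (-0.01526)·(350) = 166.14 m.
That is higher than the 160.5 m at P-3, so the point is upgradient.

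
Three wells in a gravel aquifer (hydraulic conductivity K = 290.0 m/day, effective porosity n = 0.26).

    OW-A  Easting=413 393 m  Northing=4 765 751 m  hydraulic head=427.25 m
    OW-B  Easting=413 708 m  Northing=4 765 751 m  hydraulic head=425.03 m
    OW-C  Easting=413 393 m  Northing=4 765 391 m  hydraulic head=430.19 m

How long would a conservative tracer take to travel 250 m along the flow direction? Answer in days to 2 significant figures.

21 days

∂h/∂x = (425.03 − 427.25) / (413708 − 413393) = -0.007048
∂h/∂y = (430.19 − 427.25) / (4765391 − 4765751) = -0.008167
|∇h| = √(-0.007048² + -0.008167²) = 0.01079
Seepage velocity v = K·i/n = 290.0 × 0.01079 / 0.26 = 12.03 m/day.
t = 250 / 12.03 = 20.78 days.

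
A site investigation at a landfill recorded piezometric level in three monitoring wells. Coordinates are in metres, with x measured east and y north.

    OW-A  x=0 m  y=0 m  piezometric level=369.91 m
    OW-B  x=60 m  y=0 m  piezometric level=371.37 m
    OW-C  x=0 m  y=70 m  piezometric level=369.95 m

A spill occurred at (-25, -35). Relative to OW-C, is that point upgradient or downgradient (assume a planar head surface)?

∂h/∂x = (371.37 − 369.91) / (60 − 0) = +0.02433
∂h/∂y = (369.95 − 369.91) / (70 − 0) = +0.0005714
Head at (-25, -35) = 369.91 + (+0.02433)·(-25) + (+0.0005714)·(-35) = 369.28 m.
That is lower than the 369.95 m at OW-C, so the point is downgradient.

downgradient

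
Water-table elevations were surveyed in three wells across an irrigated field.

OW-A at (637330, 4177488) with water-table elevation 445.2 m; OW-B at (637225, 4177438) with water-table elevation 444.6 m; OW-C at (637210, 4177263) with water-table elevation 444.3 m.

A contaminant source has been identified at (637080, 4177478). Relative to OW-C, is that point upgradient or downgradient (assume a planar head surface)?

downgradient

With h = a·x + b·y + c and OW-A as origin, the differences give:
  (-105)·a + (-50)·b = -0.6
  (-120)·a + (-225)·b = -0.9
Eliminate b (×(-225) and ×(-50), subtract): 17625·a = 90.00 → a = ∂h/∂x = +0.005106
Back-substitute: b = ∂h/∂y = +0.001277.
Head at (637080, 4177478) = 445.2 + (+0.005106)·(-250) + (+0.001277)·(-10) = 443.91 m.
That is lower than the 444.3 m at OW-C, so the point is downgradient.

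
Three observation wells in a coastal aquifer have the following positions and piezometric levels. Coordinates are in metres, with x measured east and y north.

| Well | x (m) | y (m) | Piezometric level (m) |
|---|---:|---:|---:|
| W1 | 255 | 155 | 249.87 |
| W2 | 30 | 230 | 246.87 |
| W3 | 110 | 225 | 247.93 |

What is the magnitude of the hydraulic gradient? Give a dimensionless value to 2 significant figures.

0.013

Differences from W1: to W2 (Δx, Δy, Δh) = (-225, 75, -3.00); to W3 = (-145, 70, -1.94).
Solve a·Δx + b·Δy = Δh: det = (-225)·70 − (-145)·75 = -4875.
∂h/∂x = [(-3.00)·70 − (-1.94)·75] / -4875 = +0.01323
∂h/∂y = [(-225)·(-1.94) − (-145)·(-3.00)] / -4875 = -0.0003077
|∇h| = √(0.01323² + -0.0003077²) = 0.01323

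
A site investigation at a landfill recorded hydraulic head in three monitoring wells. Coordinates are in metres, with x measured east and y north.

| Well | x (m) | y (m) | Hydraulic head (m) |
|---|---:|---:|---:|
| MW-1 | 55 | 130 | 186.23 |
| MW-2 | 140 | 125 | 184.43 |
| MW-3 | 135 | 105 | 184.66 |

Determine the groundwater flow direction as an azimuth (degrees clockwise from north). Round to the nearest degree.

With h = a·x + b·y + c and MW-1 as origin, the differences give:
  85·a + (-5)·b = -1.80
  80·a + (-25)·b = -1.57
Eliminate b (×(-25) and ×(-5), subtract): -1725·a = 37.150 → a = ∂h/∂x = -0.02154
Back-substitute: b = ∂h/∂y = -0.006116.
Flow direction (−∇h) has components (+0.02154 E, +0.006116 N).
Azimuth = atan2(E, N) = atan2(+0.02154, +0.006116) = 74.1° ≈ 074°.

074°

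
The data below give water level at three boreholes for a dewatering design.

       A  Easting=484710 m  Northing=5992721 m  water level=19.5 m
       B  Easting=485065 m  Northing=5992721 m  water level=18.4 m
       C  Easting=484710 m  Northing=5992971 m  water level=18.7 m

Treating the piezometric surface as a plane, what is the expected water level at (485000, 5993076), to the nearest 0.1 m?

17.5 m

∂h/∂x = (18.4 − 19.5) / (485065 − 484710) = -0.003099
∂h/∂y = (18.7 − 19.5) / (5992971 − 5992721) = -0.003200
h(485000, 5993076) = 19.5 + (-0.003099)·(290) + (-0.003200)·(355) = 19.5 -0.899 -1.136 = 17.465 m.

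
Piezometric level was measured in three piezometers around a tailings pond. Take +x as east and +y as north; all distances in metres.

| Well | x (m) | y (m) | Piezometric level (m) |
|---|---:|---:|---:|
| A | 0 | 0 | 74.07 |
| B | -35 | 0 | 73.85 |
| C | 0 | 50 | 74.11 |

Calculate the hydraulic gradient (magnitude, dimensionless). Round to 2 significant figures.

0.0063

∂h/∂x = (73.85 − 74.07) / (-35 − 0) = +0.006286
∂h/∂y = (74.11 − 74.07) / (50 − 0) = +0.0008000
|∇h| = √(0.006286² + 0.0008000²) = 0.006337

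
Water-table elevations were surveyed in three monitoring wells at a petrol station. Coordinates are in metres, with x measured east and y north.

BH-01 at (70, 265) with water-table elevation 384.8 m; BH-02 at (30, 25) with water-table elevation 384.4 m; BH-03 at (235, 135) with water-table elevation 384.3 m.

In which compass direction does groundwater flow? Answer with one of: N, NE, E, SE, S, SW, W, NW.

Three-point gradient (reference BH-01): Δ to BH-02 = (-40, -240, -0.4), Δ to BH-03 = (165, -130, -0.5).
∂h/∂x = -0.001518, ∂h/∂y = +0.001920 (det = 44800).
Flow = −∇h = (+0.001518 east, -0.001920 north), which points southeast.

SE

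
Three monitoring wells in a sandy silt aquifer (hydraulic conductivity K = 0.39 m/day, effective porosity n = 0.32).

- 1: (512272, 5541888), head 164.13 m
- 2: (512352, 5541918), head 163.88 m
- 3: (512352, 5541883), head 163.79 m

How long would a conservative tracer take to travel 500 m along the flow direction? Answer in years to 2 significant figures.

230 years

Taking 1 as reference: 2−1 = (80, 30, -0.25); 3−1 = (80, -5, -0.34).
Determinant of the coordinate differences = 80·(-5) − 80·30 = -2800.
∂h/∂x = [(-0.25)·(-5) − (-0.34)·30] / -2800 = -0.004089
∂h/∂y = [80·(-0.34) − 80·(-0.25)] / -2800 = +0.002571
|∇h| = √(-0.004089² + 0.002571²) = 0.00483
Seepage velocity v = K·i/n = 0.39 × 0.00483 / 0.32 = 0.005887 m/day.
t = 500 / 0.005887 = 8.493e+04 days = 233 years.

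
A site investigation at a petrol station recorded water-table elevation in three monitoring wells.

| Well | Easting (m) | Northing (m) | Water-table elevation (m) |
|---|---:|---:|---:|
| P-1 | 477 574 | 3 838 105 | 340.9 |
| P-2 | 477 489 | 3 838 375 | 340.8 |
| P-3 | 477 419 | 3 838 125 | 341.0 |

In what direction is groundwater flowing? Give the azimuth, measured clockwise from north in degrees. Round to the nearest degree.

Taking P-1 as reference: P-2−P-1 = (-85, 270, -0.1); P-3−P-1 = (-155, 20, +0.1).
Determinant of the coordinate differences = (-85)·20 − (-155)·270 = 40150.
∂h/∂x = [(-0.1)·20 − (+0.1)·270] / 40150 = -0.0007223
∂h/∂y = [(-85)·(+0.1) − (-155)·(-0.1)] / 40150 = -0.0005978
Flow direction (−∇h) has components (+0.0007223 E, +0.0005978 N).
Azimuth = atan2(E, N) = atan2(+0.0007223, +0.0005978) = 50.4° ≈ 050°.

050°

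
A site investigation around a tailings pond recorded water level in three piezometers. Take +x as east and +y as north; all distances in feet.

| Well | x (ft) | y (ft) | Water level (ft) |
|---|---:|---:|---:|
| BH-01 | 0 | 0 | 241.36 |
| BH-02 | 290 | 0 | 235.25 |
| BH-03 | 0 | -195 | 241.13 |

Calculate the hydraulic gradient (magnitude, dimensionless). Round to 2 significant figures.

∂h/∂x = (235.25 − 241.36) / (290 − 0) = -0.02107
∂h/∂y = (241.13 − 241.36) / (-195 − 0) = +0.001179
|∇h| = √(-0.02107² + 0.001179²) = 0.0211

0.021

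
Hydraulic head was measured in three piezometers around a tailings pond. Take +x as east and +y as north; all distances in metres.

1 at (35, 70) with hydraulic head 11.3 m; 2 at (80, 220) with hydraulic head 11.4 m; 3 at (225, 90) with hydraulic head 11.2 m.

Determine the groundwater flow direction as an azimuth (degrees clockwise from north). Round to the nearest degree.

144°

Taking 1 as reference: 2−1 = (45, 150, +0.1); 3−1 = (190, 20, -0.1).
Solve a·Δx + b·Δy = Δh: det = 45·20 − 190·150 = -27600.
∂h/∂x = [(+0.1)·20 − (-0.1)·150] / -27600 = -0.0006159
∂h/∂y = [45·(-0.1) − 190·(+0.1)] / -27600 = +0.0008514
Flow direction (−∇h) has components (+0.0006159 E, -0.0008514 N).
Azimuth = atan2(E, N) = atan2(+0.0006159, -0.0008514) = 144.1° ≈ 144°.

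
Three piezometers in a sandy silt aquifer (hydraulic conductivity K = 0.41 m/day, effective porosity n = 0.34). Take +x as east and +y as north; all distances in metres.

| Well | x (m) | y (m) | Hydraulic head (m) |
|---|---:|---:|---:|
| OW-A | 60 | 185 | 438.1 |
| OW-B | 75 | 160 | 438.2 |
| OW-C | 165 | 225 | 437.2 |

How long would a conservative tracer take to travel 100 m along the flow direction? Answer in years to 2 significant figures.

24 years

Differences from OW-A: to OW-B (Δx, Δy, Δh) = (15, -25, +0.1); to OW-C = (105, 40, -0.9).
Solve a·Δx + b·Δy = Δh: det = 15·40 − 105·(-25) = 3225.
∂h/∂x = [(+0.1)·40 − (-0.9)·(-25)] / 3225 = -0.005736
∂h/∂y = [15·(-0.9) − 105·(+0.1)] / 3225 = -0.007442
|∇h| = √(-0.005736² + -0.007442²) = 0.009396
Seepage velocity v = K·i/n = 0.41 × 0.009396 / 0.34 = 0.01133 m/day.
t = 100 / 0.01133 = 8826 days = 24.2 years.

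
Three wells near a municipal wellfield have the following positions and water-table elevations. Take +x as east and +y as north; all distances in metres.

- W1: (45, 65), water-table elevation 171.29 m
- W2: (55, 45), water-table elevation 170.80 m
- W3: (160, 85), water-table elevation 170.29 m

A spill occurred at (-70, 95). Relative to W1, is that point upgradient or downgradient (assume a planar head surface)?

Differences from W1: to W2 (Δx, Δy, Δh) = (10, -20, -0.49); to W3 = (115, 20, -1.00).
Determinant of the coordinate differences = 10·20 − 115·(-20) = 2500.
∂h/∂x = [(-0.49)·20 − (-1.00)·(-20)] / 2500 = -0.01192
∂h/∂y = [10·(-1.00) − 115·(-0.49)] / 2500 = +0.01854
Head at (-70, 95) = 171.29 + (-0.01192)·(-115) + (+0.01854)·(30) = 173.22 m.
That is higher than the 171.29 m at W1, so the point is upgradient.

upgradient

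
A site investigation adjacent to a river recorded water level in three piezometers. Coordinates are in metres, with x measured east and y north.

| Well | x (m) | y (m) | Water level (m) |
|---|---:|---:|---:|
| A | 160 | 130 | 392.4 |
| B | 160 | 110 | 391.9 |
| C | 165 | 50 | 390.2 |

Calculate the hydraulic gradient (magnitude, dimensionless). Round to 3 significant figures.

Three-point gradient (reference A): Δ to B = (0, -20, -0.5), Δ to C = (5, -80, -2.2).
∂h/∂x = -0.04000, ∂h/∂y = +0.02500 (det = 100).
|∇h| = √(-0.04000² + 0.02500²) = 0.04717

0.0472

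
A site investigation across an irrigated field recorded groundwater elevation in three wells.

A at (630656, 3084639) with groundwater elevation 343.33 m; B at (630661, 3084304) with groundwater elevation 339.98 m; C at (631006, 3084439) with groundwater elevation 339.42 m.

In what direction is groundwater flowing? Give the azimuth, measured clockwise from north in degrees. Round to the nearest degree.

151°

Differences from A: to B (Δx, Δy, Δh) = (5, -335, -3.35); to C = (350, -200, -3.91).
Determinant of the coordinate differences = 5·(-200) − 350·(-335) = 116250.
∂h/∂x = [(-3.35)·(-200) − (-3.91)·(-335)] / 116250 = -0.005504
∂h/∂y = [5·(-3.91) − 350·(-3.35)] / 116250 = +0.009918
Flow direction (−∇h) has components (+0.005504 E, -0.009918 N).
Azimuth = atan2(E, N) = atan2(+0.005504, -0.009918) = 151.0° ≈ 151°.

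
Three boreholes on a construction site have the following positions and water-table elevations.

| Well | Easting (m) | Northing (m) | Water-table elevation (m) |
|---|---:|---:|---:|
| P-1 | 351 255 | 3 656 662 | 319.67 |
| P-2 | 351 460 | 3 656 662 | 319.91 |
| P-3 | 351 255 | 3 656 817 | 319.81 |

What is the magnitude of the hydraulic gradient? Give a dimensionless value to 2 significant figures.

∂h/∂x = (319.91 − 319.67) / (351460 − 351255) = +0.001171
∂h/∂y = (319.81 − 319.67) / (3656817 − 3656662) = +0.0009032
|∇h| = √(0.001171² + 0.0009032²) = 0.001479

0.0015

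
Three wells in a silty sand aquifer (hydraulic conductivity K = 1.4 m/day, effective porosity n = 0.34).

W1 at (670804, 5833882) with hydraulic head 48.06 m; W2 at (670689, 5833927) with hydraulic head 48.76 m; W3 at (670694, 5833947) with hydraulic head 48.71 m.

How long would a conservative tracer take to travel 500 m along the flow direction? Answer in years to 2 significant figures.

51 years

Differences from W1: to W2 (Δx, Δy, Δh) = (-115, 45, +0.70); to W3 = (-110, 65, +0.65).
Solve a·Δx + b·Δy = Δh: det = (-115)·65 − (-110)·45 = -2525.
∂h/∂x = [(+0.70)·65 − (+0.65)·45] / -2525 = -0.006436
∂h/∂y = [(-115)·(+0.65) − (-110)·(+0.70)] / -2525 = -0.0008911
|∇h| = √(-0.006436² + -0.0008911²) = 0.006497
Seepage velocity v = K·i/n = 1.4 × 0.006497 / 0.34 = 0.02675 m/day.
t = 500 / 0.02675 = 1.869e+04 days = 51.2 years.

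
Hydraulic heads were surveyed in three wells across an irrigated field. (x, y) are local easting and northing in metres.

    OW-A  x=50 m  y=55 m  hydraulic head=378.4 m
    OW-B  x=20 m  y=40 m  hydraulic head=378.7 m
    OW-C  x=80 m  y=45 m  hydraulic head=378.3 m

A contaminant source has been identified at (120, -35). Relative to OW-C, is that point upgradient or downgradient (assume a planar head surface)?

upgradient

Differences from OW-A: to OW-B (Δx, Δy, Δh) = (-30, -15, +0.3); to OW-C = (30, -10, -0.1).
Solve a·Δx + b·Δy = Δh: det = (-30)·(-10) − 30·(-15) = 750.
∂h/∂x = [(+0.3)·(-10) − (-0.1)·(-15)] / 750 = -0.006000
∂h/∂y = [(-30)·(-0.1) − 30·(+0.3)] / 750 = -0.008000
Head at (120, -35) = 378.4 + (-0.006000)·(70) + (-0.008000)·(-90) = 378.70 m.
That is higher than the 378.3 m at OW-C, so the point is upgradient.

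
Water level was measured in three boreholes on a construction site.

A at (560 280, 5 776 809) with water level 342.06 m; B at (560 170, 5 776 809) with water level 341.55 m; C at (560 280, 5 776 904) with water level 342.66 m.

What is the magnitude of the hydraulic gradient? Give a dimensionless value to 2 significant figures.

0.0078

∂h/∂x = (341.55 − 342.06) / (560170 − 560280) = +0.004636
∂h/∂y = (342.66 − 342.06) / (5776904 − 5776809) = +0.006316
|∇h| = √(0.004636² + 0.006316²) = 0.007835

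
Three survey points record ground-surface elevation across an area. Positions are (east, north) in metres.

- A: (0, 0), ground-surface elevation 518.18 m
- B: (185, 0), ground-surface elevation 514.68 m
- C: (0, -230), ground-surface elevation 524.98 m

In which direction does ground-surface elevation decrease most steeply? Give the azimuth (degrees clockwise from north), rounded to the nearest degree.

∂z/∂x = (514.68 − 518.18) / (185 − 0) = -0.01892
∂z/∂y = (524.98 − 518.18) / (-230 − 0) = -0.02957
Steepest decrease is along −∇f: components (+0.01892 E, +0.02957 N).
Azimuth = atan2(+0.01892, +0.02957) = 32.6° ≈ 033°.

033°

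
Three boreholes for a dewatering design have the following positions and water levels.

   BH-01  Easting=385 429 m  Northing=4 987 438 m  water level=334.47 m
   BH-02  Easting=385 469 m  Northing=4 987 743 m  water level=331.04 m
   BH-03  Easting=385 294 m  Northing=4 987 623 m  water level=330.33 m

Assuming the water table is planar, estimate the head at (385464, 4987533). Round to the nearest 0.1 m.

With h = a·x + b·y + c and BH-01 as origin, the differences give:
  40·a + 305·b = -3.43
  (-135)·a + 185·b = -4.14
Eliminate b (×185 and ×305, subtract): 48575·a = 628.150 → a = ∂h/∂x = +0.01293
Back-substitute: b = ∂h/∂y = -0.01294.
h(385464, 4987533) = 334.47 + (+0.01293)·(35) + (-0.01294)·(95) = 334.47 +0.453 -1.229 = 333.693 m.

333.7 m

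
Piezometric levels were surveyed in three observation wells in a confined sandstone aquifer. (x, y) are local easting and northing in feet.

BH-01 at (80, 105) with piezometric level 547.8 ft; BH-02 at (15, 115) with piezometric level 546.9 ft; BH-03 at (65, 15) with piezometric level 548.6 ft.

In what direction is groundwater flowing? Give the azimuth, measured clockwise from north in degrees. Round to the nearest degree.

312°

Taking BH-01 as reference: BH-02−BH-01 = (-65, 10, -0.9); BH-03−BH-01 = (-15, -90, +0.8).
Solve a·Δx + b·Δy = Δh: det = (-65)·(-90) − (-15)·10 = 6000.
∂h/∂x = [(-0.9)·(-90) − (+0.8)·10] / 6000 = +0.01217
∂h/∂y = [(-65)·(+0.8) − (-15)·(-0.9)] / 6000 = -0.01092
Flow direction (−∇h) has components (-0.01217 E, +0.01092 N).
Azimuth = atan2(E, N) = atan2(-0.01217, +0.01092) = 311.9° ≈ 312°.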